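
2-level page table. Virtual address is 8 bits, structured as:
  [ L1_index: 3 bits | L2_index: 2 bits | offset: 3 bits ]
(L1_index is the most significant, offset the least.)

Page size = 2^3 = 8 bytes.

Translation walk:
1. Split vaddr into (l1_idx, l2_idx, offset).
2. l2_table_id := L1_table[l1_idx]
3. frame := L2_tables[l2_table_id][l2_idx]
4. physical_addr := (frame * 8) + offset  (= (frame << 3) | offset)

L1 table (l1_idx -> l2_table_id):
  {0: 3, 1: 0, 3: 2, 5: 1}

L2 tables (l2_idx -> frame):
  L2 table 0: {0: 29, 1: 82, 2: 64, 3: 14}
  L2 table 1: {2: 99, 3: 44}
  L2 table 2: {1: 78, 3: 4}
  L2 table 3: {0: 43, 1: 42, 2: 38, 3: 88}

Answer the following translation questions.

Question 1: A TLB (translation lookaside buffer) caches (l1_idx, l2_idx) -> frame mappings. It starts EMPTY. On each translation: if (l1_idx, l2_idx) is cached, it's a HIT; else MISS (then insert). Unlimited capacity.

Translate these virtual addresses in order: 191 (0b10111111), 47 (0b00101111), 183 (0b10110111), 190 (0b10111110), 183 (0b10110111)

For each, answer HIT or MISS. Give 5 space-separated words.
Answer: MISS MISS MISS HIT HIT

Derivation:
vaddr=191: (5,3) not in TLB -> MISS, insert
vaddr=47: (1,1) not in TLB -> MISS, insert
vaddr=183: (5,2) not in TLB -> MISS, insert
vaddr=190: (5,3) in TLB -> HIT
vaddr=183: (5,2) in TLB -> HIT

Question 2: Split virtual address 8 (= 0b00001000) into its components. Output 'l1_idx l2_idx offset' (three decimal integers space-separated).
Answer: 0 1 0

Derivation:
vaddr = 8 = 0b00001000
  top 3 bits -> l1_idx = 0
  next 2 bits -> l2_idx = 1
  bottom 3 bits -> offset = 0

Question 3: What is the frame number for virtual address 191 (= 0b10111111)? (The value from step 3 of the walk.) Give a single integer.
vaddr = 191: l1_idx=5, l2_idx=3
L1[5] = 1; L2[1][3] = 44

Answer: 44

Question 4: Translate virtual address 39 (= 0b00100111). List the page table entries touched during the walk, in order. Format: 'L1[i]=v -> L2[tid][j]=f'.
vaddr = 39 = 0b00100111
Split: l1_idx=1, l2_idx=0, offset=7

Answer: L1[1]=0 -> L2[0][0]=29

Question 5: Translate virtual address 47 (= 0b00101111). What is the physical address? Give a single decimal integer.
Answer: 663

Derivation:
vaddr = 47 = 0b00101111
Split: l1_idx=1, l2_idx=1, offset=7
L1[1] = 0
L2[0][1] = 82
paddr = 82 * 8 + 7 = 663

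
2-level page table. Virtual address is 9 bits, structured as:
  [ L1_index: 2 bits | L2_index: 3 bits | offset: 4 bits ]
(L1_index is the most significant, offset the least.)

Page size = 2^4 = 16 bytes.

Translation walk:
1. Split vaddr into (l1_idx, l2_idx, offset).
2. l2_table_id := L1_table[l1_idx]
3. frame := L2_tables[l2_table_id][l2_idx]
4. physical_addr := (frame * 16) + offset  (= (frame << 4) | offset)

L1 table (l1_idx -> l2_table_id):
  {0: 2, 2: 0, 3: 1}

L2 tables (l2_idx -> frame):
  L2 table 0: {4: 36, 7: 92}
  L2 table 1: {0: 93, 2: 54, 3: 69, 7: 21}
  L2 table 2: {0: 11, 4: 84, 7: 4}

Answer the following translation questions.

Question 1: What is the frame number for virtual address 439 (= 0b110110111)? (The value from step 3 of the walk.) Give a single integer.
vaddr = 439: l1_idx=3, l2_idx=3
L1[3] = 1; L2[1][3] = 69

Answer: 69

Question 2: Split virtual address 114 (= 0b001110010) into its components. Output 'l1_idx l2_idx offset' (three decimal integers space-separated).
vaddr = 114 = 0b001110010
  top 2 bits -> l1_idx = 0
  next 3 bits -> l2_idx = 7
  bottom 4 bits -> offset = 2

Answer: 0 7 2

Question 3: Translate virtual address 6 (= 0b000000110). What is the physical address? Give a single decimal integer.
Answer: 182

Derivation:
vaddr = 6 = 0b000000110
Split: l1_idx=0, l2_idx=0, offset=6
L1[0] = 2
L2[2][0] = 11
paddr = 11 * 16 + 6 = 182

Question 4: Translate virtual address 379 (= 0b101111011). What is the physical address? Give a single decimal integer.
vaddr = 379 = 0b101111011
Split: l1_idx=2, l2_idx=7, offset=11
L1[2] = 0
L2[0][7] = 92
paddr = 92 * 16 + 11 = 1483

Answer: 1483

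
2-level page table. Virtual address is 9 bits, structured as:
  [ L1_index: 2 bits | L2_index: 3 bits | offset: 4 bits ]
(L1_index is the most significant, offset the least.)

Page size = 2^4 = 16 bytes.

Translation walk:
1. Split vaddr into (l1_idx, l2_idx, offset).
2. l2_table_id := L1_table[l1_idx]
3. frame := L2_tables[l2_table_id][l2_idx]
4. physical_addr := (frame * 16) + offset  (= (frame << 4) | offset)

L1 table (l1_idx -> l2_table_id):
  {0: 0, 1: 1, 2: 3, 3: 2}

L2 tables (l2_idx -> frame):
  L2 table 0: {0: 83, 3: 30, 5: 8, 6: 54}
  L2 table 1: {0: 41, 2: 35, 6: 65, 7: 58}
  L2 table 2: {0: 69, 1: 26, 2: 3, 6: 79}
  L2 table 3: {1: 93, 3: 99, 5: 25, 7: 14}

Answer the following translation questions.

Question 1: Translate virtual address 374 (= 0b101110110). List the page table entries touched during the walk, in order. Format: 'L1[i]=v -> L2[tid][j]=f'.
Answer: L1[2]=3 -> L2[3][7]=14

Derivation:
vaddr = 374 = 0b101110110
Split: l1_idx=2, l2_idx=7, offset=6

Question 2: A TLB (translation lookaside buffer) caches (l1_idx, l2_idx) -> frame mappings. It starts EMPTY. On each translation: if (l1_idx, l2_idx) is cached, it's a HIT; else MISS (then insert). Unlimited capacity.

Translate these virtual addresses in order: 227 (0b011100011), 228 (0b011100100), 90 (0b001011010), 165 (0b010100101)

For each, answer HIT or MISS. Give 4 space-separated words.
Answer: MISS HIT MISS MISS

Derivation:
vaddr=227: (1,6) not in TLB -> MISS, insert
vaddr=228: (1,6) in TLB -> HIT
vaddr=90: (0,5) not in TLB -> MISS, insert
vaddr=165: (1,2) not in TLB -> MISS, insert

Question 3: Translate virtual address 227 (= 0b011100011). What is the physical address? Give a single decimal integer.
vaddr = 227 = 0b011100011
Split: l1_idx=1, l2_idx=6, offset=3
L1[1] = 1
L2[1][6] = 65
paddr = 65 * 16 + 3 = 1043

Answer: 1043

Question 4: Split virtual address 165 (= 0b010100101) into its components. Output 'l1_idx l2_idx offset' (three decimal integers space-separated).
vaddr = 165 = 0b010100101
  top 2 bits -> l1_idx = 1
  next 3 bits -> l2_idx = 2
  bottom 4 bits -> offset = 5

Answer: 1 2 5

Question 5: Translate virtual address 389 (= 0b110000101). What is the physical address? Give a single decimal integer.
vaddr = 389 = 0b110000101
Split: l1_idx=3, l2_idx=0, offset=5
L1[3] = 2
L2[2][0] = 69
paddr = 69 * 16 + 5 = 1109

Answer: 1109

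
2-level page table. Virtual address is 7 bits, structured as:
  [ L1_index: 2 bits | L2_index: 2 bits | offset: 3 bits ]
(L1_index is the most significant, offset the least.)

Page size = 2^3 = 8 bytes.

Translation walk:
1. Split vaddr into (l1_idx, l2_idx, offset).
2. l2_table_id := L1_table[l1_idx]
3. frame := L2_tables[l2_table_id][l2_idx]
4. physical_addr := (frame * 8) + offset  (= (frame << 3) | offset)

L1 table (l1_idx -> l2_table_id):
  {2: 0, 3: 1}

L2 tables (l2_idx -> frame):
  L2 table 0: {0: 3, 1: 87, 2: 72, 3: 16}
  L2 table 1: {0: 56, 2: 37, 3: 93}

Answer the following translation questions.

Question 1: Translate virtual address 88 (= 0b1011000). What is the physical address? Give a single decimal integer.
Answer: 128

Derivation:
vaddr = 88 = 0b1011000
Split: l1_idx=2, l2_idx=3, offset=0
L1[2] = 0
L2[0][3] = 16
paddr = 16 * 8 + 0 = 128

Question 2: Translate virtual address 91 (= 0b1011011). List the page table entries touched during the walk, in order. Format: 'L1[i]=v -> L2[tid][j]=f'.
Answer: L1[2]=0 -> L2[0][3]=16

Derivation:
vaddr = 91 = 0b1011011
Split: l1_idx=2, l2_idx=3, offset=3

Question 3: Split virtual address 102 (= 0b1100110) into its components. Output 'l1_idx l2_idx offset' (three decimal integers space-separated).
vaddr = 102 = 0b1100110
  top 2 bits -> l1_idx = 3
  next 2 bits -> l2_idx = 0
  bottom 3 bits -> offset = 6

Answer: 3 0 6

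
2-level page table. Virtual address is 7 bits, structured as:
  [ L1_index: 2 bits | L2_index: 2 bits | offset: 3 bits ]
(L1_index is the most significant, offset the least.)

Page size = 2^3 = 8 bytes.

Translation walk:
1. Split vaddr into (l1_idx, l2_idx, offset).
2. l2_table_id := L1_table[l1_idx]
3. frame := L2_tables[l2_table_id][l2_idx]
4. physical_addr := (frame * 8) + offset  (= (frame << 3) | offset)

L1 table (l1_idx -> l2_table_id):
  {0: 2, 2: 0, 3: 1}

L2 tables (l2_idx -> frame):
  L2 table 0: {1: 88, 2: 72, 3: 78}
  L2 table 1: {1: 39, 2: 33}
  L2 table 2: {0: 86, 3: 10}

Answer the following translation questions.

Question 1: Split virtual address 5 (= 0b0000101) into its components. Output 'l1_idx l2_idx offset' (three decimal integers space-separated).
Answer: 0 0 5

Derivation:
vaddr = 5 = 0b0000101
  top 2 bits -> l1_idx = 0
  next 2 bits -> l2_idx = 0
  bottom 3 bits -> offset = 5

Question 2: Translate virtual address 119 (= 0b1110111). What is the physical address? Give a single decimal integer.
vaddr = 119 = 0b1110111
Split: l1_idx=3, l2_idx=2, offset=7
L1[3] = 1
L2[1][2] = 33
paddr = 33 * 8 + 7 = 271

Answer: 271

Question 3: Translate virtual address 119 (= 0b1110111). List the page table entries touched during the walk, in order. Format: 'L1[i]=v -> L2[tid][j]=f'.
Answer: L1[3]=1 -> L2[1][2]=33

Derivation:
vaddr = 119 = 0b1110111
Split: l1_idx=3, l2_idx=2, offset=7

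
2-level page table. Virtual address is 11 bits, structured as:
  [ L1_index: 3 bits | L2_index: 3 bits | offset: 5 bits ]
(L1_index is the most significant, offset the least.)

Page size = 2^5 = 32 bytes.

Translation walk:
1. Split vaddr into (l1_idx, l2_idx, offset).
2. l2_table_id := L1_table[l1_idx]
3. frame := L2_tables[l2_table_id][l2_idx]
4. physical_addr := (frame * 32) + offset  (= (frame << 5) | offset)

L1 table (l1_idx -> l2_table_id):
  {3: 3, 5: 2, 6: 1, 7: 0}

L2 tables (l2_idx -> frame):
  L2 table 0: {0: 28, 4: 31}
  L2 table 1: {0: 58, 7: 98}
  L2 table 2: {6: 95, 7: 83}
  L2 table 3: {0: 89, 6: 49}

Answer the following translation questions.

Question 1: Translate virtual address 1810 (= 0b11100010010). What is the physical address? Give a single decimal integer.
vaddr = 1810 = 0b11100010010
Split: l1_idx=7, l2_idx=0, offset=18
L1[7] = 0
L2[0][0] = 28
paddr = 28 * 32 + 18 = 914

Answer: 914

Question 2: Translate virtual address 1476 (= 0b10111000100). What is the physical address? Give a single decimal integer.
vaddr = 1476 = 0b10111000100
Split: l1_idx=5, l2_idx=6, offset=4
L1[5] = 2
L2[2][6] = 95
paddr = 95 * 32 + 4 = 3044

Answer: 3044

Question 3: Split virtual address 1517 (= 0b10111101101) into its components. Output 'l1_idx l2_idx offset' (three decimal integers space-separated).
vaddr = 1517 = 0b10111101101
  top 3 bits -> l1_idx = 5
  next 3 bits -> l2_idx = 7
  bottom 5 bits -> offset = 13

Answer: 5 7 13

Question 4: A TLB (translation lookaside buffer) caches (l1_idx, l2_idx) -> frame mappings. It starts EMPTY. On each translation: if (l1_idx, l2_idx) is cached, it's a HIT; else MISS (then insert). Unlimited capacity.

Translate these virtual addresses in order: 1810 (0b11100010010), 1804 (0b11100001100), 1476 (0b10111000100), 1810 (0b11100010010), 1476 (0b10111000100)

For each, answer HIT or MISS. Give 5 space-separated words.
Answer: MISS HIT MISS HIT HIT

Derivation:
vaddr=1810: (7,0) not in TLB -> MISS, insert
vaddr=1804: (7,0) in TLB -> HIT
vaddr=1476: (5,6) not in TLB -> MISS, insert
vaddr=1810: (7,0) in TLB -> HIT
vaddr=1476: (5,6) in TLB -> HIT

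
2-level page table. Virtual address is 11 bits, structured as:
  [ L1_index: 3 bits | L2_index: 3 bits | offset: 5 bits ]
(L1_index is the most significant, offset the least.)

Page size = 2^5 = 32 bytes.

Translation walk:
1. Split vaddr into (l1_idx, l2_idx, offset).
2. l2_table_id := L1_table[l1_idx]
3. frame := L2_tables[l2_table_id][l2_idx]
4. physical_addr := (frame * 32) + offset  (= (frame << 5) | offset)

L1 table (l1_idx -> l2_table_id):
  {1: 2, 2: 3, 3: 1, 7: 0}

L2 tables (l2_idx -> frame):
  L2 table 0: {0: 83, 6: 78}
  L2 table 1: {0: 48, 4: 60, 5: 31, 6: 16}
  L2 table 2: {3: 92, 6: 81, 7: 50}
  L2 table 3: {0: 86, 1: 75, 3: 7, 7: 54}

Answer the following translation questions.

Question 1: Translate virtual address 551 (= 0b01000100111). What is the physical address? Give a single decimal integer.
vaddr = 551 = 0b01000100111
Split: l1_idx=2, l2_idx=1, offset=7
L1[2] = 3
L2[3][1] = 75
paddr = 75 * 32 + 7 = 2407

Answer: 2407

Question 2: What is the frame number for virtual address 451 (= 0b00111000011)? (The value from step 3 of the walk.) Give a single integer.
Answer: 81

Derivation:
vaddr = 451: l1_idx=1, l2_idx=6
L1[1] = 2; L2[2][6] = 81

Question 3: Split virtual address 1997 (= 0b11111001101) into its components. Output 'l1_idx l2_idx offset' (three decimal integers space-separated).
Answer: 7 6 13

Derivation:
vaddr = 1997 = 0b11111001101
  top 3 bits -> l1_idx = 7
  next 3 bits -> l2_idx = 6
  bottom 5 bits -> offset = 13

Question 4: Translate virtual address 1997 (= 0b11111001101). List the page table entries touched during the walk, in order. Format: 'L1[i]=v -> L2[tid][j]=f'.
Answer: L1[7]=0 -> L2[0][6]=78

Derivation:
vaddr = 1997 = 0b11111001101
Split: l1_idx=7, l2_idx=6, offset=13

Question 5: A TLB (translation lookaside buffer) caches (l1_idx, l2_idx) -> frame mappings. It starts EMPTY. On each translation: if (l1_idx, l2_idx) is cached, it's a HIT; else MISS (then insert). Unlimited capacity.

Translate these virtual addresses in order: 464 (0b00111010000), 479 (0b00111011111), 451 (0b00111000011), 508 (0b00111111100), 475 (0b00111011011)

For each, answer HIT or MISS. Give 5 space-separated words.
vaddr=464: (1,6) not in TLB -> MISS, insert
vaddr=479: (1,6) in TLB -> HIT
vaddr=451: (1,6) in TLB -> HIT
vaddr=508: (1,7) not in TLB -> MISS, insert
vaddr=475: (1,6) in TLB -> HIT

Answer: MISS HIT HIT MISS HIT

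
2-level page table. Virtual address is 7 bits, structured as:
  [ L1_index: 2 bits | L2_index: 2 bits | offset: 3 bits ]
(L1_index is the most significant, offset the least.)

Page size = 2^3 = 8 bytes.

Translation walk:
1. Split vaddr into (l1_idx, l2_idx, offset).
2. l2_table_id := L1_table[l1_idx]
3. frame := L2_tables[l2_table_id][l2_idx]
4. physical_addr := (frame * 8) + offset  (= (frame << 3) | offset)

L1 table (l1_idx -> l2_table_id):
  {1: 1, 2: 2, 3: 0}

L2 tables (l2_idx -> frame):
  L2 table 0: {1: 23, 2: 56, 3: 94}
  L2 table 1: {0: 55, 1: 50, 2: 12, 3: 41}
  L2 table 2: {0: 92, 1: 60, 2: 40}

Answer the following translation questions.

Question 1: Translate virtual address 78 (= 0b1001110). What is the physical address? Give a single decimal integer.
Answer: 486

Derivation:
vaddr = 78 = 0b1001110
Split: l1_idx=2, l2_idx=1, offset=6
L1[2] = 2
L2[2][1] = 60
paddr = 60 * 8 + 6 = 486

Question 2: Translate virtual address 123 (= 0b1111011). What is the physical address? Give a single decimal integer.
Answer: 755

Derivation:
vaddr = 123 = 0b1111011
Split: l1_idx=3, l2_idx=3, offset=3
L1[3] = 0
L2[0][3] = 94
paddr = 94 * 8 + 3 = 755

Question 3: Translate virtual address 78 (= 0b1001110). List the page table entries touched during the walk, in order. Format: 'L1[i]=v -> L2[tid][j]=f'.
vaddr = 78 = 0b1001110
Split: l1_idx=2, l2_idx=1, offset=6

Answer: L1[2]=2 -> L2[2][1]=60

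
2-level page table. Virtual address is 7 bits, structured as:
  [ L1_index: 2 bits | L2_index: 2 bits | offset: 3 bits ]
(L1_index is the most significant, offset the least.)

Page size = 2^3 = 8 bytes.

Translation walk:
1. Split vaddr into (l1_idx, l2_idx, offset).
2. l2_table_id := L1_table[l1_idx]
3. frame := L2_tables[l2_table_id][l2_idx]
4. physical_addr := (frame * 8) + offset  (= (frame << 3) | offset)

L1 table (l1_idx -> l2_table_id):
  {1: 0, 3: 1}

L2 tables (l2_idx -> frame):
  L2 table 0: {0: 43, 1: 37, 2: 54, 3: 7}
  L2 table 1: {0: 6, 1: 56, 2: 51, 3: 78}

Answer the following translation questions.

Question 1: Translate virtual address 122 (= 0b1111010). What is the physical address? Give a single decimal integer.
Answer: 626

Derivation:
vaddr = 122 = 0b1111010
Split: l1_idx=3, l2_idx=3, offset=2
L1[3] = 1
L2[1][3] = 78
paddr = 78 * 8 + 2 = 626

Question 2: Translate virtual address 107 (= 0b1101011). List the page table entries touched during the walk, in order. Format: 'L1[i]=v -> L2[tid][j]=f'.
vaddr = 107 = 0b1101011
Split: l1_idx=3, l2_idx=1, offset=3

Answer: L1[3]=1 -> L2[1][1]=56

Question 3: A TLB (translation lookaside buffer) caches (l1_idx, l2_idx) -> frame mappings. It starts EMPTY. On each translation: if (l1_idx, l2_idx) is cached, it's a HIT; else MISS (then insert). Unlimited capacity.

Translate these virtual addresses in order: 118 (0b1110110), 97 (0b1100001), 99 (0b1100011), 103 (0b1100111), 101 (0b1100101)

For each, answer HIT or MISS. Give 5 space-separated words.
vaddr=118: (3,2) not in TLB -> MISS, insert
vaddr=97: (3,0) not in TLB -> MISS, insert
vaddr=99: (3,0) in TLB -> HIT
vaddr=103: (3,0) in TLB -> HIT
vaddr=101: (3,0) in TLB -> HIT

Answer: MISS MISS HIT HIT HIT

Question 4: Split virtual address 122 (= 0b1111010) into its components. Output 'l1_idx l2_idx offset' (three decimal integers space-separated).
Answer: 3 3 2

Derivation:
vaddr = 122 = 0b1111010
  top 2 bits -> l1_idx = 3
  next 2 bits -> l2_idx = 3
  bottom 3 bits -> offset = 2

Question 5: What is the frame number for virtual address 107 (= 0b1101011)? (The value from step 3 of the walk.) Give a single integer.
vaddr = 107: l1_idx=3, l2_idx=1
L1[3] = 1; L2[1][1] = 56

Answer: 56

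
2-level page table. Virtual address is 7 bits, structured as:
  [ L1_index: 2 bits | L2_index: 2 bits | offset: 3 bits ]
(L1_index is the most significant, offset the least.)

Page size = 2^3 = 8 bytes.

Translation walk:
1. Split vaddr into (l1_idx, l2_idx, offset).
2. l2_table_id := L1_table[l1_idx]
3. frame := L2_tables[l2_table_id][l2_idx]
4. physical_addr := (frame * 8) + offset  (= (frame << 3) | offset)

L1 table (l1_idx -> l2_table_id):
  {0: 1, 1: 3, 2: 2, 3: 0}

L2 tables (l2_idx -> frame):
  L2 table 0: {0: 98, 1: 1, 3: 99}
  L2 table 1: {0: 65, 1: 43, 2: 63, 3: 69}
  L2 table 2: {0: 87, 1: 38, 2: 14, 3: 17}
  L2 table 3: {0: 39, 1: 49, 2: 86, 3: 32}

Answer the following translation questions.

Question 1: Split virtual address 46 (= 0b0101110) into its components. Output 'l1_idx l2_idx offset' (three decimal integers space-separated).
Answer: 1 1 6

Derivation:
vaddr = 46 = 0b0101110
  top 2 bits -> l1_idx = 1
  next 2 bits -> l2_idx = 1
  bottom 3 bits -> offset = 6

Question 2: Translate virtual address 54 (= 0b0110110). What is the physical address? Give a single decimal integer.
vaddr = 54 = 0b0110110
Split: l1_idx=1, l2_idx=2, offset=6
L1[1] = 3
L2[3][2] = 86
paddr = 86 * 8 + 6 = 694

Answer: 694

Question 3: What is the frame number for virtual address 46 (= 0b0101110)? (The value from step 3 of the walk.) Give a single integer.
vaddr = 46: l1_idx=1, l2_idx=1
L1[1] = 3; L2[3][1] = 49

Answer: 49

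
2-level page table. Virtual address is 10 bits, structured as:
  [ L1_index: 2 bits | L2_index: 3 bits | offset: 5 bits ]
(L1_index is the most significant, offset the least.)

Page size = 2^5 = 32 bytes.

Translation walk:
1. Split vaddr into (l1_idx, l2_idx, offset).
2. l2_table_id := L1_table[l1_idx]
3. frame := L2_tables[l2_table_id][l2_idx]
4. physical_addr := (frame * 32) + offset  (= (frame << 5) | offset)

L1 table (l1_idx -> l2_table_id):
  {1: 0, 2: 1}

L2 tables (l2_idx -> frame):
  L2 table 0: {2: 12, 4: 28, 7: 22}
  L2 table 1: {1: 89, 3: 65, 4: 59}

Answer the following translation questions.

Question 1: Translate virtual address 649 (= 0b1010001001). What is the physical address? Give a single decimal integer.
Answer: 1897

Derivation:
vaddr = 649 = 0b1010001001
Split: l1_idx=2, l2_idx=4, offset=9
L1[2] = 1
L2[1][4] = 59
paddr = 59 * 32 + 9 = 1897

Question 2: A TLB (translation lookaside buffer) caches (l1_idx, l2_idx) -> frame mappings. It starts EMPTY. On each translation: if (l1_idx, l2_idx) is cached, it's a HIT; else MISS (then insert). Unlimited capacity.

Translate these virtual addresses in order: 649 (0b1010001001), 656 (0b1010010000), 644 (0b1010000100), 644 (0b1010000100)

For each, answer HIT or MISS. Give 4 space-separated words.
Answer: MISS HIT HIT HIT

Derivation:
vaddr=649: (2,4) not in TLB -> MISS, insert
vaddr=656: (2,4) in TLB -> HIT
vaddr=644: (2,4) in TLB -> HIT
vaddr=644: (2,4) in TLB -> HIT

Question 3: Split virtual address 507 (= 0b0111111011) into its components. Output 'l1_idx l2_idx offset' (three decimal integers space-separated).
Answer: 1 7 27

Derivation:
vaddr = 507 = 0b0111111011
  top 2 bits -> l1_idx = 1
  next 3 bits -> l2_idx = 7
  bottom 5 bits -> offset = 27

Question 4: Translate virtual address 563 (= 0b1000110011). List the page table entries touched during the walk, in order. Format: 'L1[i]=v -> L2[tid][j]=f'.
Answer: L1[2]=1 -> L2[1][1]=89

Derivation:
vaddr = 563 = 0b1000110011
Split: l1_idx=2, l2_idx=1, offset=19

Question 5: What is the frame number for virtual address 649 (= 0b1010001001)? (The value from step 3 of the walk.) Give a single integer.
Answer: 59

Derivation:
vaddr = 649: l1_idx=2, l2_idx=4
L1[2] = 1; L2[1][4] = 59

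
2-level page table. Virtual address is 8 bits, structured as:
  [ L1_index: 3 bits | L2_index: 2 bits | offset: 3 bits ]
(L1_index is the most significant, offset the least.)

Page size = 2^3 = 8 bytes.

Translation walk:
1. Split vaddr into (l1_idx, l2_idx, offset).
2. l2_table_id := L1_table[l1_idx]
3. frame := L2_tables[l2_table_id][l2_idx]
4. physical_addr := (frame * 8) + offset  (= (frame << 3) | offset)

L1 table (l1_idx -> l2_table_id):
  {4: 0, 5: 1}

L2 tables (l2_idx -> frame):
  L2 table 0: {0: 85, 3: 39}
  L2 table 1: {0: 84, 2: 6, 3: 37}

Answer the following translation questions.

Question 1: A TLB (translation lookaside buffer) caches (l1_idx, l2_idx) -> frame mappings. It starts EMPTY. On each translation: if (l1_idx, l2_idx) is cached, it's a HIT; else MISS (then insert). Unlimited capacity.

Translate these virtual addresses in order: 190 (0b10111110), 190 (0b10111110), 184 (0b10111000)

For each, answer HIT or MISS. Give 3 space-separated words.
vaddr=190: (5,3) not in TLB -> MISS, insert
vaddr=190: (5,3) in TLB -> HIT
vaddr=184: (5,3) in TLB -> HIT

Answer: MISS HIT HIT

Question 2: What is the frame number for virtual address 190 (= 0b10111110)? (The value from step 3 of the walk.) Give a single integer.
Answer: 37

Derivation:
vaddr = 190: l1_idx=5, l2_idx=3
L1[5] = 1; L2[1][3] = 37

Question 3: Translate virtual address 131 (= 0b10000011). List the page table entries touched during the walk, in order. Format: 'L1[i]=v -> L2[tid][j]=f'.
Answer: L1[4]=0 -> L2[0][0]=85

Derivation:
vaddr = 131 = 0b10000011
Split: l1_idx=4, l2_idx=0, offset=3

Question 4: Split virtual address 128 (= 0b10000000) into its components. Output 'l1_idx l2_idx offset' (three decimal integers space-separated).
Answer: 4 0 0

Derivation:
vaddr = 128 = 0b10000000
  top 3 bits -> l1_idx = 4
  next 2 bits -> l2_idx = 0
  bottom 3 bits -> offset = 0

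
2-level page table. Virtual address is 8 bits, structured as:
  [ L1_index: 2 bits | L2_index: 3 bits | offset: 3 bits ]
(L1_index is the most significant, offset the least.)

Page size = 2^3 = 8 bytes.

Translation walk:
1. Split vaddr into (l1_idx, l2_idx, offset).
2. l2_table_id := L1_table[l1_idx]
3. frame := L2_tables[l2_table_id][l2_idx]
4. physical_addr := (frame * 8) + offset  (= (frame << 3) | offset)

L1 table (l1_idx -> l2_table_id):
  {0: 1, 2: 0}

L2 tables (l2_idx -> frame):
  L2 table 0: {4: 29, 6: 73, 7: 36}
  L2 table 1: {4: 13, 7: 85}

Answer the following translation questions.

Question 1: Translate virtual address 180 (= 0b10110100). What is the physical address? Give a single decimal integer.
vaddr = 180 = 0b10110100
Split: l1_idx=2, l2_idx=6, offset=4
L1[2] = 0
L2[0][6] = 73
paddr = 73 * 8 + 4 = 588

Answer: 588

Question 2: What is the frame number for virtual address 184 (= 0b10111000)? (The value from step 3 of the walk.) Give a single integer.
vaddr = 184: l1_idx=2, l2_idx=7
L1[2] = 0; L2[0][7] = 36

Answer: 36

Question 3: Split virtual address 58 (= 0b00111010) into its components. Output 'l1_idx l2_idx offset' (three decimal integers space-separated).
Answer: 0 7 2

Derivation:
vaddr = 58 = 0b00111010
  top 2 bits -> l1_idx = 0
  next 3 bits -> l2_idx = 7
  bottom 3 bits -> offset = 2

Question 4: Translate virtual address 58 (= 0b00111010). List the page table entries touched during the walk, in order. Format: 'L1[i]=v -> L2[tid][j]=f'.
vaddr = 58 = 0b00111010
Split: l1_idx=0, l2_idx=7, offset=2

Answer: L1[0]=1 -> L2[1][7]=85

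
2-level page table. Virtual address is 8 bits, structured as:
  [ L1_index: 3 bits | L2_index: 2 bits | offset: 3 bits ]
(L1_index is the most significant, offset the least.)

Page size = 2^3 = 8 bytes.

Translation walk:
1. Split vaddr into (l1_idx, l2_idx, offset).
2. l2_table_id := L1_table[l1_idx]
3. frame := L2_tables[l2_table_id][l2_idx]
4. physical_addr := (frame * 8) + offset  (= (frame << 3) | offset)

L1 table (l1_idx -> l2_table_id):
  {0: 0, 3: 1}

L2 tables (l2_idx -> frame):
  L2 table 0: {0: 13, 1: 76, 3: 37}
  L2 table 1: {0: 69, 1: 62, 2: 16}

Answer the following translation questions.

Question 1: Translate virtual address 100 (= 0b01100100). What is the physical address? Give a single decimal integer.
vaddr = 100 = 0b01100100
Split: l1_idx=3, l2_idx=0, offset=4
L1[3] = 1
L2[1][0] = 69
paddr = 69 * 8 + 4 = 556

Answer: 556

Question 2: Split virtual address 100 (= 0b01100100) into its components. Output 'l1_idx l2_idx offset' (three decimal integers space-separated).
vaddr = 100 = 0b01100100
  top 3 bits -> l1_idx = 3
  next 2 bits -> l2_idx = 0
  bottom 3 bits -> offset = 4

Answer: 3 0 4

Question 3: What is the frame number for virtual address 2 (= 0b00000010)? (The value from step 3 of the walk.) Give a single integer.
Answer: 13

Derivation:
vaddr = 2: l1_idx=0, l2_idx=0
L1[0] = 0; L2[0][0] = 13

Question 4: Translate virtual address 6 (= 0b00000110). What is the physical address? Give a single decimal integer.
Answer: 110

Derivation:
vaddr = 6 = 0b00000110
Split: l1_idx=0, l2_idx=0, offset=6
L1[0] = 0
L2[0][0] = 13
paddr = 13 * 8 + 6 = 110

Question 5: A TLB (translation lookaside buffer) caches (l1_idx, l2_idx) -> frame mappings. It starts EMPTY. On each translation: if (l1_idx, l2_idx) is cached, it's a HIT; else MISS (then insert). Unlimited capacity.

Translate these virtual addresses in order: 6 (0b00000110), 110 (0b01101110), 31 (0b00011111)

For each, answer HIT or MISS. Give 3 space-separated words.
Answer: MISS MISS MISS

Derivation:
vaddr=6: (0,0) not in TLB -> MISS, insert
vaddr=110: (3,1) not in TLB -> MISS, insert
vaddr=31: (0,3) not in TLB -> MISS, insert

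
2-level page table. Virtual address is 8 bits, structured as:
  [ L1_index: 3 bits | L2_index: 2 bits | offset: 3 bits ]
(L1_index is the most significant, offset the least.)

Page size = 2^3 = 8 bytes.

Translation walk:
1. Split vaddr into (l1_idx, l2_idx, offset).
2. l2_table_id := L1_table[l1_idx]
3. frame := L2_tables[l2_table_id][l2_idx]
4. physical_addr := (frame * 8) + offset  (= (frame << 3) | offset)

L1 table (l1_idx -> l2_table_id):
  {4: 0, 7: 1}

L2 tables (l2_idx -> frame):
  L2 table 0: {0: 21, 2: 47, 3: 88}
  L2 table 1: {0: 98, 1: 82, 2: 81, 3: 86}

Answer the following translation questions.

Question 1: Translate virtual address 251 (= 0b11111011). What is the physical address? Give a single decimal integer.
vaddr = 251 = 0b11111011
Split: l1_idx=7, l2_idx=3, offset=3
L1[7] = 1
L2[1][3] = 86
paddr = 86 * 8 + 3 = 691

Answer: 691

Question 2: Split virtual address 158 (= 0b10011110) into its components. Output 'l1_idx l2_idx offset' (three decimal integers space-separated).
Answer: 4 3 6

Derivation:
vaddr = 158 = 0b10011110
  top 3 bits -> l1_idx = 4
  next 2 bits -> l2_idx = 3
  bottom 3 bits -> offset = 6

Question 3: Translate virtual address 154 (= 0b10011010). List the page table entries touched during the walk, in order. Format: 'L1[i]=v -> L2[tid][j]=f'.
vaddr = 154 = 0b10011010
Split: l1_idx=4, l2_idx=3, offset=2

Answer: L1[4]=0 -> L2[0][3]=88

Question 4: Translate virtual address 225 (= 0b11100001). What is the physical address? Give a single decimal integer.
vaddr = 225 = 0b11100001
Split: l1_idx=7, l2_idx=0, offset=1
L1[7] = 1
L2[1][0] = 98
paddr = 98 * 8 + 1 = 785

Answer: 785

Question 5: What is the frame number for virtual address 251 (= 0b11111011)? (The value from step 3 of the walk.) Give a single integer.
vaddr = 251: l1_idx=7, l2_idx=3
L1[7] = 1; L2[1][3] = 86

Answer: 86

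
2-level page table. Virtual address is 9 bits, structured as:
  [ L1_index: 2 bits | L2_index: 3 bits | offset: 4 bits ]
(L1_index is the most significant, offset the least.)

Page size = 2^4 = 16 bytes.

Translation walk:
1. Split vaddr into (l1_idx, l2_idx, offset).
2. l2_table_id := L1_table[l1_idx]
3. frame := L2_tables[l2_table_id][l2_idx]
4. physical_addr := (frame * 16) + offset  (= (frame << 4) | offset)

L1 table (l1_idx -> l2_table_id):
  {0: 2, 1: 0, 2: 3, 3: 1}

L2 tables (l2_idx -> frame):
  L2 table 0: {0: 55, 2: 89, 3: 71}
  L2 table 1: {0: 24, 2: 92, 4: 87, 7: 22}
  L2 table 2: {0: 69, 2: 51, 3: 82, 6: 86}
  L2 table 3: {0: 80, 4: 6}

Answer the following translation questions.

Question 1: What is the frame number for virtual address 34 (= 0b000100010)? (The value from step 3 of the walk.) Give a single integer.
vaddr = 34: l1_idx=0, l2_idx=2
L1[0] = 2; L2[2][2] = 51

Answer: 51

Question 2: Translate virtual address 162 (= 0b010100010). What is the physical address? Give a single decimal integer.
Answer: 1426

Derivation:
vaddr = 162 = 0b010100010
Split: l1_idx=1, l2_idx=2, offset=2
L1[1] = 0
L2[0][2] = 89
paddr = 89 * 16 + 2 = 1426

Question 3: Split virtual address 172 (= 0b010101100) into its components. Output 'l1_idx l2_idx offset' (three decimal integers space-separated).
vaddr = 172 = 0b010101100
  top 2 bits -> l1_idx = 1
  next 3 bits -> l2_idx = 2
  bottom 4 bits -> offset = 12

Answer: 1 2 12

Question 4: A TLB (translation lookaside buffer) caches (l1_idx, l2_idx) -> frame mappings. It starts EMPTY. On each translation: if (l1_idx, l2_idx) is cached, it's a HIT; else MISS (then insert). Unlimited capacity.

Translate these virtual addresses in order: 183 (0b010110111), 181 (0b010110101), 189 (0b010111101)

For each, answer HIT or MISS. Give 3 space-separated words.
Answer: MISS HIT HIT

Derivation:
vaddr=183: (1,3) not in TLB -> MISS, insert
vaddr=181: (1,3) in TLB -> HIT
vaddr=189: (1,3) in TLB -> HIT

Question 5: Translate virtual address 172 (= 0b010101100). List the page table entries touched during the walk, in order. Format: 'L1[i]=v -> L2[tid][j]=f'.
vaddr = 172 = 0b010101100
Split: l1_idx=1, l2_idx=2, offset=12

Answer: L1[1]=0 -> L2[0][2]=89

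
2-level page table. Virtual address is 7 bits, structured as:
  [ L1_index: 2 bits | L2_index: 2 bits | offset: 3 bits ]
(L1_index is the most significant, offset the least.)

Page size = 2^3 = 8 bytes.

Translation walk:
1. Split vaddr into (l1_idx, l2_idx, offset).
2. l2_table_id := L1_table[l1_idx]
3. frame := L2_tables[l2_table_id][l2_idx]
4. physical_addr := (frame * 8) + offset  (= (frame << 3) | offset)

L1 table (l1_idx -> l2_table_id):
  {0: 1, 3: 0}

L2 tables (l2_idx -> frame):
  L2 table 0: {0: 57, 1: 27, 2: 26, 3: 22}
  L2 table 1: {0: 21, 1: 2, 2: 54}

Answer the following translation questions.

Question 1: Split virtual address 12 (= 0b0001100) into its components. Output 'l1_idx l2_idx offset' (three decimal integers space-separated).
Answer: 0 1 4

Derivation:
vaddr = 12 = 0b0001100
  top 2 bits -> l1_idx = 0
  next 2 bits -> l2_idx = 1
  bottom 3 bits -> offset = 4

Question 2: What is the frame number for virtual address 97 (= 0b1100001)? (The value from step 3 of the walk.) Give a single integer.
Answer: 57

Derivation:
vaddr = 97: l1_idx=3, l2_idx=0
L1[3] = 0; L2[0][0] = 57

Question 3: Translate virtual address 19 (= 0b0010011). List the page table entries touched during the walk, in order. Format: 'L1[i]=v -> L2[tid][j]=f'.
vaddr = 19 = 0b0010011
Split: l1_idx=0, l2_idx=2, offset=3

Answer: L1[0]=1 -> L2[1][2]=54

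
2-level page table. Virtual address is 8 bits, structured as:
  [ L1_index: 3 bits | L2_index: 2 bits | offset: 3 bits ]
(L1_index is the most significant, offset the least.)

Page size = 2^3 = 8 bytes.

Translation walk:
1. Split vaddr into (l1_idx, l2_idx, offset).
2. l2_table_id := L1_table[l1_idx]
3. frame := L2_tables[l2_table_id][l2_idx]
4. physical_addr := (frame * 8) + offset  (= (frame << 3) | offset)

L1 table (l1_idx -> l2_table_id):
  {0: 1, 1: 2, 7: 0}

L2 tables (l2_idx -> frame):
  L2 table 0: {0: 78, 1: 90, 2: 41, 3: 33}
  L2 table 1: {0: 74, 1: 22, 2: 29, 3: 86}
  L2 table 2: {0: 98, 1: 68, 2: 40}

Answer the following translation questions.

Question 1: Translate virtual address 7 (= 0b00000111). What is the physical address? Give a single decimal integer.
vaddr = 7 = 0b00000111
Split: l1_idx=0, l2_idx=0, offset=7
L1[0] = 1
L2[1][0] = 74
paddr = 74 * 8 + 7 = 599

Answer: 599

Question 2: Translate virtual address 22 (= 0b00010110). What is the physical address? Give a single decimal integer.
Answer: 238

Derivation:
vaddr = 22 = 0b00010110
Split: l1_idx=0, l2_idx=2, offset=6
L1[0] = 1
L2[1][2] = 29
paddr = 29 * 8 + 6 = 238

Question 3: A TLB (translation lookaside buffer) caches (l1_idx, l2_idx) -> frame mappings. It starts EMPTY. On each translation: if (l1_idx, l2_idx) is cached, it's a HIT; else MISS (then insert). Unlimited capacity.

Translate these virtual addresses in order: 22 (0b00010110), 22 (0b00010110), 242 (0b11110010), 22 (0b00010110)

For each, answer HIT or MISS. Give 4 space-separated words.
Answer: MISS HIT MISS HIT

Derivation:
vaddr=22: (0,2) not in TLB -> MISS, insert
vaddr=22: (0,2) in TLB -> HIT
vaddr=242: (7,2) not in TLB -> MISS, insert
vaddr=22: (0,2) in TLB -> HIT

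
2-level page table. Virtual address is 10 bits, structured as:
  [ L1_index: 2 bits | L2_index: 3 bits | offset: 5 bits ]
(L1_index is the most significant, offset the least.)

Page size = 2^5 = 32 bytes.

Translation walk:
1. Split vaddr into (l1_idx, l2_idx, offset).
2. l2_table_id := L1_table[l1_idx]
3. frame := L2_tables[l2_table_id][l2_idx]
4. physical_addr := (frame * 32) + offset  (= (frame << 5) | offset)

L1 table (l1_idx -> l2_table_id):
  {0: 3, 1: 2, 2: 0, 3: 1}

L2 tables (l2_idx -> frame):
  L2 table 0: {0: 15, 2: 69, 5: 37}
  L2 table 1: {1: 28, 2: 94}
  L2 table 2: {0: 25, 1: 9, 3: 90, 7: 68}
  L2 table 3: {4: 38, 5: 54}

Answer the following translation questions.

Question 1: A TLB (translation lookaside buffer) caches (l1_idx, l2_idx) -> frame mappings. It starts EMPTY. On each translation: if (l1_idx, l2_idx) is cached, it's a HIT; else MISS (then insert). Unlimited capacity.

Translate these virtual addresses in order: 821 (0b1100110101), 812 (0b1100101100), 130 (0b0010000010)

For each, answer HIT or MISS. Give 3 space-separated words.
vaddr=821: (3,1) not in TLB -> MISS, insert
vaddr=812: (3,1) in TLB -> HIT
vaddr=130: (0,4) not in TLB -> MISS, insert

Answer: MISS HIT MISS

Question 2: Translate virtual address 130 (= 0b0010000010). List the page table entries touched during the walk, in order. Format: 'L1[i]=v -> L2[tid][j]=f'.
vaddr = 130 = 0b0010000010
Split: l1_idx=0, l2_idx=4, offset=2

Answer: L1[0]=3 -> L2[3][4]=38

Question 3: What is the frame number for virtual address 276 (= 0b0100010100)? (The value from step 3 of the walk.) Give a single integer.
vaddr = 276: l1_idx=1, l2_idx=0
L1[1] = 2; L2[2][0] = 25

Answer: 25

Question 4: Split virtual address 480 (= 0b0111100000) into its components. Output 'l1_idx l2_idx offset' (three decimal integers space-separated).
Answer: 1 7 0

Derivation:
vaddr = 480 = 0b0111100000
  top 2 bits -> l1_idx = 1
  next 3 bits -> l2_idx = 7
  bottom 5 bits -> offset = 0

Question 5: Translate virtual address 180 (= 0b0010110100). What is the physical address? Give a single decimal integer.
vaddr = 180 = 0b0010110100
Split: l1_idx=0, l2_idx=5, offset=20
L1[0] = 3
L2[3][5] = 54
paddr = 54 * 32 + 20 = 1748

Answer: 1748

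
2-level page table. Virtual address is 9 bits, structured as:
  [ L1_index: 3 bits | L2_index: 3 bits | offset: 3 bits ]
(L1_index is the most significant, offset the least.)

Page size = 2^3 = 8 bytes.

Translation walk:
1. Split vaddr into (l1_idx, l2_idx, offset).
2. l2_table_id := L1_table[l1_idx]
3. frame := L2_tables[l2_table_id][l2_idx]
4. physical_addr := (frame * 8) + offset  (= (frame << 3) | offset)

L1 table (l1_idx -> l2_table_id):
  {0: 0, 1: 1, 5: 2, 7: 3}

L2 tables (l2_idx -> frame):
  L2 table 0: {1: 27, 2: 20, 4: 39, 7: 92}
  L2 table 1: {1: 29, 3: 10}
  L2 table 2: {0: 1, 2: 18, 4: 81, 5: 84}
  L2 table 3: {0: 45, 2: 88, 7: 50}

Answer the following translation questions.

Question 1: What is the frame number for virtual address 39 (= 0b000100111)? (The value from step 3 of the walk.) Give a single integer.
Answer: 39

Derivation:
vaddr = 39: l1_idx=0, l2_idx=4
L1[0] = 0; L2[0][4] = 39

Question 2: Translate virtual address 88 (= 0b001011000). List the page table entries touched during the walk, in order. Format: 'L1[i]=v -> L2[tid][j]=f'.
Answer: L1[1]=1 -> L2[1][3]=10

Derivation:
vaddr = 88 = 0b001011000
Split: l1_idx=1, l2_idx=3, offset=0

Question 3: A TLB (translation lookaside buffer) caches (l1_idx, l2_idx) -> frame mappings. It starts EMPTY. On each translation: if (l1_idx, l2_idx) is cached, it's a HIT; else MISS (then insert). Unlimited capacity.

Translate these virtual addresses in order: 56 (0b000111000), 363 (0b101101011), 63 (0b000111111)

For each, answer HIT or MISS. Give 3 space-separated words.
Answer: MISS MISS HIT

Derivation:
vaddr=56: (0,7) not in TLB -> MISS, insert
vaddr=363: (5,5) not in TLB -> MISS, insert
vaddr=63: (0,7) in TLB -> HIT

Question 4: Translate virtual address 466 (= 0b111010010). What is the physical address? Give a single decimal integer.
Answer: 706

Derivation:
vaddr = 466 = 0b111010010
Split: l1_idx=7, l2_idx=2, offset=2
L1[7] = 3
L2[3][2] = 88
paddr = 88 * 8 + 2 = 706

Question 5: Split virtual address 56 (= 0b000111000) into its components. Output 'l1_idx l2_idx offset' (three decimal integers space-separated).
Answer: 0 7 0

Derivation:
vaddr = 56 = 0b000111000
  top 3 bits -> l1_idx = 0
  next 3 bits -> l2_idx = 7
  bottom 3 bits -> offset = 0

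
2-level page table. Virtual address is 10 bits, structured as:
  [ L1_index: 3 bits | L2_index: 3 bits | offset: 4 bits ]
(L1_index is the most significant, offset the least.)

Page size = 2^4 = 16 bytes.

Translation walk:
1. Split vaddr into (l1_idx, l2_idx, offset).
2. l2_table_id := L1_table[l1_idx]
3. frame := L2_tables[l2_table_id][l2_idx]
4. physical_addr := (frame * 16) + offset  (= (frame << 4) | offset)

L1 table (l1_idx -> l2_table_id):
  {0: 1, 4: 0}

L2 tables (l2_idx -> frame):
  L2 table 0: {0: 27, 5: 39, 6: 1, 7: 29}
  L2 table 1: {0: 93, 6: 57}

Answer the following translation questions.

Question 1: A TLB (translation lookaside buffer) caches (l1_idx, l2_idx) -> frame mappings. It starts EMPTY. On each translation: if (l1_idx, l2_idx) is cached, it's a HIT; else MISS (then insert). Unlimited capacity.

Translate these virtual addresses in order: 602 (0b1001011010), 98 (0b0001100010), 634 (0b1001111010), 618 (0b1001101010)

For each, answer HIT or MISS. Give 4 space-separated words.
Answer: MISS MISS MISS MISS

Derivation:
vaddr=602: (4,5) not in TLB -> MISS, insert
vaddr=98: (0,6) not in TLB -> MISS, insert
vaddr=634: (4,7) not in TLB -> MISS, insert
vaddr=618: (4,6) not in TLB -> MISS, insert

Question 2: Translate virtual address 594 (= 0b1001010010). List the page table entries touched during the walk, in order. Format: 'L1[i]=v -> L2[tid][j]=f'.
vaddr = 594 = 0b1001010010
Split: l1_idx=4, l2_idx=5, offset=2

Answer: L1[4]=0 -> L2[0][5]=39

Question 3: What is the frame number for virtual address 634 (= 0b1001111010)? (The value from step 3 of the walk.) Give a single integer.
vaddr = 634: l1_idx=4, l2_idx=7
L1[4] = 0; L2[0][7] = 29

Answer: 29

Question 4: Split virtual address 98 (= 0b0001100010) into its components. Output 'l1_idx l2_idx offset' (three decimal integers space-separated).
vaddr = 98 = 0b0001100010
  top 3 bits -> l1_idx = 0
  next 3 bits -> l2_idx = 6
  bottom 4 bits -> offset = 2

Answer: 0 6 2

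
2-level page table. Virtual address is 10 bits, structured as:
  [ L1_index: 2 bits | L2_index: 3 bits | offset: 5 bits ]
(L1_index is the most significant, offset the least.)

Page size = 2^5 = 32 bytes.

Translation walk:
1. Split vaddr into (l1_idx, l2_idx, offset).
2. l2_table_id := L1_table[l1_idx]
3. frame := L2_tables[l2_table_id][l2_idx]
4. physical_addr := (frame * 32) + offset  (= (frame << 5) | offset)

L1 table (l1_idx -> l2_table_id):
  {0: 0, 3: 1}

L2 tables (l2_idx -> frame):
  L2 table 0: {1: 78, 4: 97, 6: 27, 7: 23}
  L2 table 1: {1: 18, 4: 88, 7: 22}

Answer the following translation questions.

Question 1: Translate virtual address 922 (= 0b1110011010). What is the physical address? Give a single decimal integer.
vaddr = 922 = 0b1110011010
Split: l1_idx=3, l2_idx=4, offset=26
L1[3] = 1
L2[1][4] = 88
paddr = 88 * 32 + 26 = 2842

Answer: 2842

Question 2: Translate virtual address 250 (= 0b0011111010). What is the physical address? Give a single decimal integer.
Answer: 762

Derivation:
vaddr = 250 = 0b0011111010
Split: l1_idx=0, l2_idx=7, offset=26
L1[0] = 0
L2[0][7] = 23
paddr = 23 * 32 + 26 = 762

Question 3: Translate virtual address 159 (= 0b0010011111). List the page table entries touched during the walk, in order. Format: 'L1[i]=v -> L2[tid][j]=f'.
vaddr = 159 = 0b0010011111
Split: l1_idx=0, l2_idx=4, offset=31

Answer: L1[0]=0 -> L2[0][4]=97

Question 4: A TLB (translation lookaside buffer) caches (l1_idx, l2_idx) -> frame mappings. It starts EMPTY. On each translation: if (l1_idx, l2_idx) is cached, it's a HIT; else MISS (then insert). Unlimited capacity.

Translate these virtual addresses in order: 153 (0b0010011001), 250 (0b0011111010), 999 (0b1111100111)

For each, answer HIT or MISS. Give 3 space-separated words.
Answer: MISS MISS MISS

Derivation:
vaddr=153: (0,4) not in TLB -> MISS, insert
vaddr=250: (0,7) not in TLB -> MISS, insert
vaddr=999: (3,7) not in TLB -> MISS, insert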